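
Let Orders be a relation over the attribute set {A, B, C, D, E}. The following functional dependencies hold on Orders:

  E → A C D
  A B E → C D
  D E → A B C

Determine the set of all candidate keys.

{E}

Attribute E never appears on the right-hand side of any dependency, so E must belong to every candidate key.
{E}⁺ = {A, B, C, D, E}, which is all of the schema, so {E} is the only candidate key.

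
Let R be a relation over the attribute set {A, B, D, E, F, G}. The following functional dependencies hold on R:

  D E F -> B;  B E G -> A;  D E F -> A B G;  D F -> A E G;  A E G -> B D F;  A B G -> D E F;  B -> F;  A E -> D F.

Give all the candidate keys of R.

(A, E); (B, D); (D, F); (A, B, G); (B, E, G)

{A, E}⁺: AE→DF adds D, F; DEF→B adds B; DEF→ABG adds G → {A, B, D, E, F, G}. Minimal: {E}⁺ = {E}; {A}⁺ = {A} — none reach the full schema.
{B, D}⁺: B→F adds F; DF→AEG adds A, E, G → {A, B, D, E, F, G}. Minimal: {D}⁺ = {D}; {B}⁺ = {B, F} — none reach the full schema.
{D, F}⁺: DF→AEG adds A, E, G; AEG→BDF adds B → {A, B, D, E, F, G}. Minimal: {F}⁺ = {F}; {D}⁺ = {D} — none reach the full schema.
{A, B, G}⁺: ABG→DEF adds D, E, F → {A, B, D, E, F, G}. Minimal: {B, G}⁺ = {B, F, G}; {A, G}⁺ = {A, G}; {A, B}⁺ = {A, B, F} — none reach the full schema.
{B, E, G}⁺: BEG→A adds A; AEG→BDF adds D, F → {A, B, D, E, F, G}. Minimal: {E, G}⁺ = {E, G}; {B, G}⁺ = {B, F, G}; {B, E}⁺ = {B, E, F} — none reach the full schema.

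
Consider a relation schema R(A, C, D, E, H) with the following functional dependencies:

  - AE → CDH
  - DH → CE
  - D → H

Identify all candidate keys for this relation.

Attribute A never appears on the right-hand side of any dependency, so A must belong to every candidate key.
{A}⁺ = {A}, which is not all of the schema, so we must add further attributes.
{A, D}⁺: D→H adds H; DH→CE adds C, E → {A, C, D, E, H}. Minimal: {D}⁺ = {C, D, E, H}; {A}⁺ = {A} — none reach the full schema.
{A, E}⁺: AE→CDH adds C, D, H → {A, C, D, E, H}. Minimal: {E}⁺ = {E}; {A}⁺ = {A} — none reach the full schema.
Any other superkey contains one of these as a subset, so there are no further candidate keys.

{A, D}; {A, E}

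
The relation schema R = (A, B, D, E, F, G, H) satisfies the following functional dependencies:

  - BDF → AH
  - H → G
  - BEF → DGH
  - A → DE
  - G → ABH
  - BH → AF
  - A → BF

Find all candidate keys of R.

{A}⁺: A→DE adds D, E; A→BF adds B, F; BDF→AH adds H; H→G adds G → {A, B, D, E, F, G, H}.
{G}⁺: G→ABH adds A, B, H; BH→AF adds F; A→DE adds D, E → {A, B, D, E, F, G, H}.
{H}⁺: H→G adds G; G→ABH adds A, B; BH→AF adds F; A→DE adds D, E → {A, B, D, E, F, G, H}.
{B, D, F}⁺: BDF→AH adds A, H; H→G adds G; A→DE adds E → {A, B, D, E, F, G, H}. Minimal: {D, F}⁺ = {D, F}; {B, F}⁺ = {B, F}; {B, D}⁺ = {B, D} — none reach the full schema.
{B, E, F}⁺: BEF→DGH adds D, G, H; G→ABH adds A → {A, B, D, E, F, G, H}. Minimal: {E, F}⁺ = {E, F}; {B, F}⁺ = {B, F}; {B, E}⁺ = {B, E} — none reach the full schema.
Any other superkey contains one of these as a subset, so there are no further candidate keys.

(A), (G), (H), (B, D, F), (B, E, F)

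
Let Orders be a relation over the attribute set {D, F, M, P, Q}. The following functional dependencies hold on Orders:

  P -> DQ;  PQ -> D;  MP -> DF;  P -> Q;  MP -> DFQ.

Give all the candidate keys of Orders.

Attributes M, P never appear on any right-hand side, so every candidate key must contain {M, P}.
{M, P}⁺ = {D, F, M, P, Q}, which is all of the schema, so {M, P} is the only candidate key.

MP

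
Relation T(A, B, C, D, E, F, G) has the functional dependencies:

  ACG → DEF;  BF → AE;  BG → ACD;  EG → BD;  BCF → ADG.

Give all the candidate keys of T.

{B, G}⁺: BG→ACD adds A, C, D; ACG→DEF adds E, F → {A, B, C, D, E, F, G}. Minimal: {G}⁺ = {G}; {B}⁺ = {B} — none reach the full schema.
{E, G}⁺: EG→BD adds B, D; BG→ACD adds A, C; ACG→DEF adds F → {A, B, C, D, E, F, G}. Minimal: {G}⁺ = {G}; {E}⁺ = {E} — none reach the full schema.
{A, C, G}⁺: ACG→DEF adds D, E, F; EG→BD adds B → {A, B, C, D, E, F, G}. Minimal: {C, G}⁺ = {C, G}; {A, G}⁺ = {A, G}; {A, C}⁺ = {A, C} — none reach the full schema.
{B, C, F}⁺: BF→AE adds A, E; BCF→ADG adds D, G → {A, B, C, D, E, F, G}. Minimal: {C, F}⁺ = {C, F}; {B, F}⁺ = {A, B, E, F}; {B, C}⁺ = {B, C} — none reach the full schema.

{B, G}, {E, G}, {A, C, G}, {B, C, F}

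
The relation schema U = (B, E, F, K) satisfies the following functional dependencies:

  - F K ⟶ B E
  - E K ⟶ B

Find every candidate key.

FK

{F, K}⁺: FK→BE adds B, E → {B, E, F, K}. Minimal: {K}⁺ = {K}; {F}⁺ = {F} — none reach the full schema.
No other minimal superkey exists.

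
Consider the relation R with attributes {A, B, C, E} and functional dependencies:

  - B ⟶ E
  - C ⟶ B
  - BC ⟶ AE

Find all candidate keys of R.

{C}⁺: C→B adds B; BC→AE adds A, E → {A, B, C, E}.

C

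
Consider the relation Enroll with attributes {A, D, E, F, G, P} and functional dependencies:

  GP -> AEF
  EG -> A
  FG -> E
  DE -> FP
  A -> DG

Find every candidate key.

{A, E}, {A, F}, {A, P}, {E, G}, {F, G}, {G, P}

{A, E}⁺: A→DG adds D, G; DE→FP adds F, P → {A, D, E, F, G, P}. Minimal: {E}⁺ = {E}; {A}⁺ = {A, D, G} — none reach the full schema.
{A, F}⁺: A→DG adds D, G; FG→E adds E; DE→FP adds P → {A, D, E, F, G, P}. Minimal: {F}⁺ = {F}; {A}⁺ = {A, D, G} — none reach the full schema.
{A, P}⁺: A→DG adds D, G; GP→AEF adds E, F → {A, D, E, F, G, P}. Minimal: {P}⁺ = {P}; {A}⁺ = {A, D, G} — none reach the full schema.
{E, G}⁺: EG→A adds A; A→DG adds D; DE→FP adds F, P → {A, D, E, F, G, P}. Minimal: {G}⁺ = {G}; {E}⁺ = {E} — none reach the full schema.
{F, G}⁺: FG→E adds E; EG→A adds A; A→DG adds D; DE→FP adds P → {A, D, E, F, G, P}. Minimal: {G}⁺ = {G}; {F}⁺ = {F} — none reach the full schema.
{G, P}⁺: GP→AEF adds A, E, F; A→DG adds D → {A, D, E, F, G, P}. Minimal: {P}⁺ = {P}; {G}⁺ = {G} — none reach the full schema.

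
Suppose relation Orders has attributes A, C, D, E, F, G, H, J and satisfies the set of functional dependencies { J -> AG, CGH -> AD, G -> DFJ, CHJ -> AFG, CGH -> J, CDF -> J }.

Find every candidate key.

(C, E, G, H); (C, E, H, J); (C, D, E, F, H)

Attributes C, E, H never appear on any right-hand side, so every candidate key must contain {C, E, H}.
{C, E, H}⁺ = {C, E, H}, which is not all of the schema, so we must add further attributes.
{C, E, G, H}⁺: CGH→AD adds A, D; G→DFJ adds F, J → {A, C, D, E, F, G, H, J}. Minimal: {E, G, H}⁺ = {A, D, E, F, G, H, J}; {C, G, H}⁺ = {A, C, D, F, G, H, J}; {C, E, H}⁺ = {C, E, H}; … — none reach the full schema.
{C, E, H, J}⁺: J→AG adds A, G; CGH→AD adds D; G→DFJ adds F → {A, C, D, E, F, G, H, J}. Minimal: {E, H, J}⁺ = {A, D, E, F, G, H, J}; {C, H, J}⁺ = {A, C, D, F, G, H, J}; {C, E, J}⁺ = {A, C, D, E, F, G, J}; … — none reach the full schema.
{C, D, E, F, H}⁺: CDF→J adds J; J→AG adds A, G → {A, C, D, E, F, G, H, J}. Minimal: {D, E, F, H}⁺ = {D, E, F, H}; {C, E, F, H}⁺ = {C, E, F, H}; {C, D, F, H}⁺ = {A, C, D, F, G, H, J}; … — none reach the full schema.
Any other superkey contains one of these as a subset, so there are no further candidate keys.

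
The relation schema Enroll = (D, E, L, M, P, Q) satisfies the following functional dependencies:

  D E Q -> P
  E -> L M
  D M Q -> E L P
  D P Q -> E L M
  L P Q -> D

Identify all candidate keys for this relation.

Attribute Q never appears on the right-hand side of any dependency, so Q must belong to every candidate key.
{Q}⁺ = {Q}, which is not all of the schema, so we must add further attributes.
{D, E, Q}⁺: DEQ→P adds P; E→LM adds L, M → {D, E, L, M, P, Q}. Minimal: {E, Q}⁺ = {E, L, M, Q}; {D, Q}⁺ = {D, Q}; {D, E}⁺ = {D, E, L, M} — none reach the full schema.
{D, M, Q}⁺: DMQ→ELP adds E, L, P → {D, E, L, M, P, Q}. Minimal: {M, Q}⁺ = {M, Q}; {D, Q}⁺ = {D, Q}; {D, M}⁺ = {D, M} — none reach the full schema.
{D, P, Q}⁺: DPQ→ELM adds E, L, M → {D, E, L, M, P, Q}. Minimal: {P, Q}⁺ = {P, Q}; {D, Q}⁺ = {D, Q}; {D, P}⁺ = {D, P} — none reach the full schema.
{E, P, Q}⁺: E→LM adds L, M; LPQ→D adds D → {D, E, L, M, P, Q}. Minimal: {P, Q}⁺ = {P, Q}; {E, Q}⁺ = {E, L, M, Q}; {E, P}⁺ = {E, L, M, P} — none reach the full schema.
{L, P, Q}⁺: LPQ→D adds D; DPQ→ELM adds E, M → {D, E, L, M, P, Q}. Minimal: {P, Q}⁺ = {P, Q}; {L, Q}⁺ = {L, Q}; {L, P}⁺ = {L, P} — none reach the full schema.
Any other superkey contains one of these as a subset, so there are no further candidate keys.

DEQ, DMQ, DPQ, EPQ, LPQ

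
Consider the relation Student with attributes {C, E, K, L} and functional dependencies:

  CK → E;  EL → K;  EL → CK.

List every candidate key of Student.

(E, L), (C, K, L)

Attribute L never appears on the right-hand side of any dependency, so L must belong to every candidate key.
{L}⁺ = {L}, which is not all of the schema, so we must add further attributes.
{E, L}⁺: EL→K adds K; EL→CK adds C → {C, E, K, L}. Minimal: {L}⁺ = {L}; {E}⁺ = {E} — none reach the full schema.
{C, K, L}⁺: CK→E adds E → {C, E, K, L}. Minimal: {K, L}⁺ = {K, L}; {C, L}⁺ = {C, L}; {C, K}⁺ = {C, E, K} — none reach the full schema.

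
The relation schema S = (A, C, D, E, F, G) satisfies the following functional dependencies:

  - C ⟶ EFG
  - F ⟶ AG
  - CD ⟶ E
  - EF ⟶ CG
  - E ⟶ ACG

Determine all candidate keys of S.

(C, D), (D, E)

Attribute D never appears on the right-hand side of any dependency, so D must belong to every candidate key.
{D}⁺ = {D}, which is not all of the schema, so we must add further attributes.
{C, D}⁺: C→EFG adds E, F, G; F→AG adds A → {A, C, D, E, F, G}. Minimal: {D}⁺ = {D}; {C}⁺ = {A, C, E, F, G} — none reach the full schema.
{D, E}⁺: E→ACG adds A, C, G; C→EFG adds F → {A, C, D, E, F, G}. Minimal: {E}⁺ = {A, C, E, F, G}; {D}⁺ = {D} — none reach the full schema.
Any other superkey contains one of these as a subset, so there are no further candidate keys.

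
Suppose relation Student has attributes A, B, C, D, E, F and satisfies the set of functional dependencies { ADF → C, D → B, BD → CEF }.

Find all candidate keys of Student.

Attributes A, D never appear on any right-hand side, so every candidate key must contain {A, D}.
{A, D}⁺ = {A, B, C, D, E, F}, which is all of the schema, so {A, D} is the only candidate key.

(A, D)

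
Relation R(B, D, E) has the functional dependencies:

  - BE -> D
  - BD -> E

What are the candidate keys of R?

{B, D}⁺: BD→E adds E → {B, D, E}. Minimal: {D}⁺ = {D}; {B}⁺ = {B} — none reach the full schema.
{B, E}⁺: BE→D adds D → {B, D, E}. Minimal: {E}⁺ = {E}; {B}⁺ = {B} — none reach the full schema.

{B, D}; {B, E}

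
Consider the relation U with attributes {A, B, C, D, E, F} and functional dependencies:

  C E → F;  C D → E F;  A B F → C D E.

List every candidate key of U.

{A, B, F}; {A, B, C, D}; {A, B, C, E}

Attributes A, B never appear on any right-hand side, so every candidate key must contain {A, B}.
{A, B}⁺ = {A, B}, which is not all of the schema, so we must add further attributes.
{A, B, F}⁺: ABF→CDE adds C, D, E → {A, B, C, D, E, F}. Minimal: {B, F}⁺ = {B, F}; {A, F}⁺ = {A, F}; {A, B}⁺ = {A, B} — none reach the full schema.
{A, B, C, D}⁺: CD→EF adds E, F → {A, B, C, D, E, F}. Minimal: {B, C, D}⁺ = {B, C, D, E, F}; {A, C, D}⁺ = {A, C, D, E, F}; {A, B, D}⁺ = {A, B, D}; … — none reach the full schema.
{A, B, C, E}⁺: CE→F adds F; ABF→CDE adds D → {A, B, C, D, E, F}. Minimal: {B, C, E}⁺ = {B, C, E, F}; {A, C, E}⁺ = {A, C, E, F}; {A, B, E}⁺ = {A, B, E}; … — none reach the full schema.
Any other superkey contains one of these as a subset, so there are no further candidate keys.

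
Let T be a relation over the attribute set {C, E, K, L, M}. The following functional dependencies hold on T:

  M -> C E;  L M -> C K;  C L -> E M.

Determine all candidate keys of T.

{C, L}; {L, M}

Attribute L never appears on the right-hand side of any dependency, so L must belong to every candidate key.
{L}⁺ = {L}, which is not all of the schema, so we must add further attributes.
{C, L}⁺: CL→EM adds E, M; LM→CK adds K → {C, E, K, L, M}. Minimal: {L}⁺ = {L}; {C}⁺ = {C} — none reach the full schema.
{L, M}⁺: M→CE adds C, E; LM→CK adds K → {C, E, K, L, M}. Minimal: {M}⁺ = {C, E, M}; {L}⁺ = {L} — none reach the full schema.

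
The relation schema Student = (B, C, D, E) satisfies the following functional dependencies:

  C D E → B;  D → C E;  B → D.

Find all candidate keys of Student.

{B}; {D}

{B}⁺: B→D adds D; D→CE adds C, E → {B, C, D, E}.
{D}⁺: D→CE adds C, E; CDE→B adds B → {B, C, D, E}.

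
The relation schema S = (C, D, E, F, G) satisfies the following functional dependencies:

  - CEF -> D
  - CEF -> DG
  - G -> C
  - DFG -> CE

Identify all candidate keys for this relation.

{C, E, F}, {D, F, G}, {E, F, G}

Attribute F never appears on the right-hand side of any dependency, so F must belong to every candidate key.
{F}⁺ = {F}, which is not all of the schema, so we must add further attributes.
{C, E, F}⁺: CEF→D adds D; CEF→DG adds G → {C, D, E, F, G}. Minimal: {E, F}⁺ = {E, F}; {C, F}⁺ = {C, F}; {C, E}⁺ = {C, E} — none reach the full schema.
{D, F, G}⁺: G→C adds C; DFG→CE adds E → {C, D, E, F, G}. Minimal: {F, G}⁺ = {C, F, G}; {D, G}⁺ = {C, D, G}; {D, F}⁺ = {D, F} — none reach the full schema.
{E, F, G}⁺: G→C adds C; CEF→D adds D → {C, D, E, F, G}. Minimal: {F, G}⁺ = {C, F, G}; {E, G}⁺ = {C, E, G}; {E, F}⁺ = {E, F} — none reach the full schema.
Any other superkey contains one of these as a subset, so there are no further candidate keys.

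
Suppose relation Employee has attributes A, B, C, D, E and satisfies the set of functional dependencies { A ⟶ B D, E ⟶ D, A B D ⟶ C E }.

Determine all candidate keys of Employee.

{A}

Attribute A never appears on the right-hand side of any dependency, so A must belong to every candidate key.
{A}⁺ = {A, B, C, D, E}, which is all of the schema, so {A} is the only candidate key.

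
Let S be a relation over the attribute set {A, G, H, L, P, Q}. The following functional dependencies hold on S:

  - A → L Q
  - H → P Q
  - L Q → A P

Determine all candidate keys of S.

Attributes G, H never appear on any right-hand side, so every candidate key must contain {G, H}.
{G, H}⁺ = {G, H, P, Q}, which is not all of the schema, so we must add further attributes.
{A, G, H}⁺: A→LQ adds L, Q; H→PQ adds P → {A, G, H, L, P, Q}.
{G, H, L}⁺: H→PQ adds P, Q; LQ→AP adds A → {A, G, H, L, P, Q}.
Any other superkey contains one of these as a subset, so there are no further candidate keys.

{A, G, H}, {G, H, L}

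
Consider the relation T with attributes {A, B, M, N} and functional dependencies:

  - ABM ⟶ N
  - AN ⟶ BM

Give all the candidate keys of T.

AN; ABM

Attribute A never appears on the right-hand side of any dependency, so A must belong to every candidate key.
{A}⁺ = {A}, which is not all of the schema, so we must add further attributes.
{A, N}⁺: AN→BM adds B, M → {A, B, M, N}. Minimal: {N}⁺ = {N}; {A}⁺ = {A} — none reach the full schema.
{A, B, M}⁺: ABM→N adds N → {A, B, M, N}. Minimal: {B, M}⁺ = {B, M}; {A, M}⁺ = {A, M}; {A, B}⁺ = {A, B} — none reach the full schema.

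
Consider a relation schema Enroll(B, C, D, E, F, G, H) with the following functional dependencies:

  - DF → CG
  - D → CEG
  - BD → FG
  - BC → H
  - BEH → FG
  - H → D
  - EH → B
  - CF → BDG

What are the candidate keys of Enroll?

{H}⁺: H→D adds D; D→CEG adds C, E, G; EH→B adds B; BD→FG adds F → {B, C, D, E, F, G, H}.
{B, C}⁺: BC→H adds H; H→D adds D; D→CEG adds E, G; BD→FG adds F → {B, C, D, E, F, G, H}. Minimal: {C}⁺ = {C}; {B}⁺ = {B} — none reach the full schema.
{B, D}⁺: D→CEG adds C, E, G; BD→FG adds F; BC→H adds H → {B, C, D, E, F, G, H}. Minimal: {D}⁺ = {C, D, E, G}; {B}⁺ = {B} — none reach the full schema.
{C, F}⁺: CF→BDG adds B, D, G; D→CEG adds E; BC→H adds H → {B, C, D, E, F, G, H}. Minimal: {F}⁺ = {F}; {C}⁺ = {C} — none reach the full schema.
{D, F}⁺: DF→CG adds C, G; D→CEG adds E; CF→BDG adds B; BC→H adds H → {B, C, D, E, F, G, H}. Minimal: {F}⁺ = {F}; {D}⁺ = {C, D, E, G} — none reach the full schema.

(H); (B, C); (B, D); (C, F); (D, F)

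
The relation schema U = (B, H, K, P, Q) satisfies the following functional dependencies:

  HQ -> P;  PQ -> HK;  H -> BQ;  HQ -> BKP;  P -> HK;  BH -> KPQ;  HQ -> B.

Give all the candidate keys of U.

{H}⁺: H→BQ adds B, Q; HQ→BKP adds K, P → {B, H, K, P, Q}.
{P}⁺: P→HK adds H, K; H→BQ adds B, Q → {B, H, K, P, Q}.

(H), (P)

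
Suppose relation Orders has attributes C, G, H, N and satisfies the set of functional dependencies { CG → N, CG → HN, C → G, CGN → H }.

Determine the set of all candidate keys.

Attribute C never appears on the right-hand side of any dependency, so C must belong to every candidate key.
{C}⁺ = {C, G, H, N}, which is all of the schema, so {C} is the only candidate key.

{C}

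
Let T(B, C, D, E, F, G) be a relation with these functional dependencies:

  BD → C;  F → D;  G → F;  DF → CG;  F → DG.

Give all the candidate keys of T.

{B, E, F}, {B, E, G}

{B, E, F}⁺: F→D adds D; DF→CG adds C, G → {B, C, D, E, F, G}. Minimal: {E, F}⁺ = {C, D, E, F, G}; {B, F}⁺ = {B, C, D, F, G}; {B, E}⁺ = {B, E} — none reach the full schema.
{B, E, G}⁺: G→F adds F; F→DG adds D; BD→C adds C → {B, C, D, E, F, G}. Minimal: {E, G}⁺ = {C, D, E, F, G}; {B, G}⁺ = {B, C, D, F, G}; {B, E}⁺ = {B, E} — none reach the full schema.
Any other superkey contains one of these as a subset, so there are no further candidate keys.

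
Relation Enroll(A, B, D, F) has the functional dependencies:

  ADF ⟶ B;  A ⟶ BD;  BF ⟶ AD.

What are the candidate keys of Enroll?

{A, F}, {B, F}

Attribute F never appears on the right-hand side of any dependency, so F must belong to every candidate key.
{F}⁺ = {F}, which is not all of the schema, so we must add further attributes.
{A, F}⁺: A→BD adds B, D → {A, B, D, F}. Minimal: {F}⁺ = {F}; {A}⁺ = {A, B, D} — none reach the full schema.
{B, F}⁺: BF→AD adds A, D → {A, B, D, F}. Minimal: {F}⁺ = {F}; {B}⁺ = {B} — none reach the full schema.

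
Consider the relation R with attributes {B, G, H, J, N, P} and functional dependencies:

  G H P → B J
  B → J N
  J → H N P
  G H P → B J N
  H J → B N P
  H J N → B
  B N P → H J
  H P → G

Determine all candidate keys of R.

{B}⁺: B→JN adds J, N; J→HNP adds H, P; HP→G adds G → {B, G, H, J, N, P}.
{J}⁺: J→HNP adds H, N, P; HJ→BNP adds B; HP→G adds G → {B, G, H, J, N, P}.
{H, P}⁺: HP→G adds G; GHP→BJ adds B, J; B→JN adds N → {B, G, H, J, N, P}. Minimal: {P}⁺ = {P}; {H}⁺ = {H} — none reach the full schema.

(B), (J), (H, P)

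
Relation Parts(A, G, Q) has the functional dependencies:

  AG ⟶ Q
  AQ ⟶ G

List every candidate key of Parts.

Attribute A never appears on the right-hand side of any dependency, so A must belong to every candidate key.
{A}⁺ = {A}, which is not all of the schema, so we must add further attributes.
{A, G}⁺: AG→Q adds Q → {A, G, Q}.
{A, Q}⁺: AQ→G adds G → {A, G, Q}.

{A, G}, {A, Q}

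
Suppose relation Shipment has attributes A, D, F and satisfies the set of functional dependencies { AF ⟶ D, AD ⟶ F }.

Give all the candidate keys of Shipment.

{A, D}; {A, F}

{A, D}⁺: AD→F adds F → {A, D, F}.
{A, F}⁺: AF→D adds D → {A, D, F}.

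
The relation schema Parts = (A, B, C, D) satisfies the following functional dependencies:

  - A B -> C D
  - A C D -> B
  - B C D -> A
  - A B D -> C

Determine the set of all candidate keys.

{A, B}⁺: AB→CD adds C, D → {A, B, C, D}. Minimal: {B}⁺ = {B}; {A}⁺ = {A} — none reach the full schema.
{A, C, D}⁺: ACD→B adds B → {A, B, C, D}. Minimal: {C, D}⁺ = {C, D}; {A, D}⁺ = {A, D}; {A, C}⁺ = {A, C} — none reach the full schema.
{B, C, D}⁺: BCD→A adds A → {A, B, C, D}. Minimal: {C, D}⁺ = {C, D}; {B, D}⁺ = {B, D}; {B, C}⁺ = {B, C} — none reach the full schema.
Any other superkey contains one of these as a subset, so there are no further candidate keys.

{A, B}, {A, C, D}, {B, C, D}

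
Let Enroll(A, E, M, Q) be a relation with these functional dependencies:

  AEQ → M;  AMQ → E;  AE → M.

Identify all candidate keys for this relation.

Attributes A, Q never appear on any right-hand side, so every candidate key must contain {A, Q}.
{A, Q}⁺ = {A, Q}, which is not all of the schema, so we must add further attributes.
{A, E, Q}⁺: AEQ→M adds M → {A, E, M, Q}. Minimal: {E, Q}⁺ = {E, Q}; {A, Q}⁺ = {A, Q}; {A, E}⁺ = {A, E, M} — none reach the full schema.
{A, M, Q}⁺: AMQ→E adds E → {A, E, M, Q}. Minimal: {M, Q}⁺ = {M, Q}; {A, Q}⁺ = {A, Q}; {A, M}⁺ = {A, M} — none reach the full schema.

{A, E, Q}, {A, M, Q}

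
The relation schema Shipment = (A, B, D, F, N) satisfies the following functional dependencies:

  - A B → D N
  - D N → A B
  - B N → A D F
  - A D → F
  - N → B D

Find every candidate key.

{N}, {A, B}

{N}⁺: N→BD adds B, D; DN→AB adds A; BN→ADF adds F → {A, B, D, F, N}.
{A, B}⁺: AB→DN adds D, N; BN→ADF adds F → {A, B, D, F, N}. Minimal: {B}⁺ = {B}; {A}⁺ = {A} — none reach the full schema.
Any other superkey contains one of these as a subset, so there are no further candidate keys.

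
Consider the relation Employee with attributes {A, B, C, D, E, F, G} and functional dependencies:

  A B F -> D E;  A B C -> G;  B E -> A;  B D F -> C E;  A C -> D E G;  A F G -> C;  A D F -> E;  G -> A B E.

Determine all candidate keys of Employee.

FG, ABF, ACF, BDF, BEF

Attribute F never appears on the right-hand side of any dependency, so F must belong to every candidate key.
{F}⁺ = {F}, which is not all of the schema, so we must add further attributes.
{F, G}⁺: G→ABE adds A, B, E; ABF→DE adds D; BDF→CE adds C → {A, B, C, D, E, F, G}.
{A, B, F}⁺: ABF→DE adds D, E; BDF→CE adds C; AC→DEG adds G → {A, B, C, D, E, F, G}.
{A, C, F}⁺: AC→DEG adds D, E, G; G→ABE adds B → {A, B, C, D, E, F, G}.
{B, D, F}⁺: BDF→CE adds C, E; BE→A adds A; AC→DEG adds G → {A, B, C, D, E, F, G}.
{B, E, F}⁺: BE→A adds A; ABF→DE adds D; BDF→CE adds C; AC→DEG adds G → {A, B, C, D, E, F, G}.
Any other superkey contains one of these as a subset, so there are no further candidate keys.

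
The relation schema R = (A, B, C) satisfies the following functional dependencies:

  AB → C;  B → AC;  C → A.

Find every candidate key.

{B}

Attribute B never appears on the right-hand side of any dependency, so B must belong to every candidate key.
{B}⁺ = {A, B, C}, which is all of the schema, so {B} is the only candidate key.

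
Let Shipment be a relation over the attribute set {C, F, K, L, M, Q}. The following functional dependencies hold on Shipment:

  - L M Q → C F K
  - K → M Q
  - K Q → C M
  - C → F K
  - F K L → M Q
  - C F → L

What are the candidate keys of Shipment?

{C}; {K}; {L, M, Q}

{C}⁺: C→FK adds F, K; CF→L adds L; K→MQ adds M, Q → {C, F, K, L, M, Q}.
{K}⁺: K→MQ adds M, Q; KQ→CM adds C; C→FK adds F; CF→L adds L → {C, F, K, L, M, Q}.
{L, M, Q}⁺: LMQ→CFK adds C, F, K → {C, F, K, L, M, Q}. Minimal: {M, Q}⁺ = {M, Q}; {L, Q}⁺ = {L, Q}; {L, M}⁺ = {L, M} — none reach the full schema.
Any other superkey contains one of these as a subset, so there are no further candidate keys.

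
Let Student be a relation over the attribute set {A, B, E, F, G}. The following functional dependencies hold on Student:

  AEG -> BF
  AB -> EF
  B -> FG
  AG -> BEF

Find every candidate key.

Attribute A never appears on the right-hand side of any dependency, so A must belong to every candidate key.
{A}⁺ = {A}, which is not all of the schema, so we must add further attributes.
{A, B}⁺: AB→EF adds E, F; B→FG adds G → {A, B, E, F, G}. Minimal: {B}⁺ = {B, F, G}; {A}⁺ = {A} — none reach the full schema.
{A, G}⁺: AG→BEF adds B, E, F → {A, B, E, F, G}. Minimal: {G}⁺ = {G}; {A}⁺ = {A} — none reach the full schema.
Any other superkey contains one of these as a subset, so there are no further candidate keys.

(A, B), (A, G)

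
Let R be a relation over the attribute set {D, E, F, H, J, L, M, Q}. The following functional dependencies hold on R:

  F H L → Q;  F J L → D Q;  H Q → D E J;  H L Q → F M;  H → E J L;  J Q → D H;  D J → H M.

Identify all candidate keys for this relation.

{F, H}⁺: H→EJL adds E, J, L; FHL→Q adds Q; FJL→DQ adds D; HLQ→FM adds M → {D, E, F, H, J, L, M, Q}. Minimal: {H}⁺ = {E, H, J, L}; {F}⁺ = {F} — none reach the full schema.
{H, Q}⁺: HQ→DEJ adds D, E, J; H→EJL adds L; DJ→HM adds M; HLQ→FM adds F → {D, E, F, H, J, L, M, Q}. Minimal: {Q}⁺ = {Q}; {H}⁺ = {E, H, J, L} — none reach the full schema.
{J, Q}⁺: JQ→DH adds D, H; DJ→HM adds M; HQ→DEJ adds E; H→EJL adds L; HLQ→FM adds F → {D, E, F, H, J, L, M, Q}. Minimal: {Q}⁺ = {Q}; {J}⁺ = {J} — none reach the full schema.
{D, F, J}⁺: DJ→HM adds H, M; H→EJL adds E, L; FHL→Q adds Q → {D, E, F, H, J, L, M, Q}. Minimal: {F, J}⁺ = {F, J}; {D, J}⁺ = {D, E, H, J, L, M}; {D, F}⁺ = {D, F} — none reach the full schema.
{F, J, L}⁺: FJL→DQ adds D, Q; JQ→DH adds H; DJ→HM adds M; HQ→DEJ adds E → {D, E, F, H, J, L, M, Q}. Minimal: {J, L}⁺ = {J, L}; {F, L}⁺ = {F, L}; {F, J}⁺ = {F, J} — none reach the full schema.
Any other superkey contains one of these as a subset, so there are no further candidate keys.

(F, H), (H, Q), (J, Q), (D, F, J), (F, J, L)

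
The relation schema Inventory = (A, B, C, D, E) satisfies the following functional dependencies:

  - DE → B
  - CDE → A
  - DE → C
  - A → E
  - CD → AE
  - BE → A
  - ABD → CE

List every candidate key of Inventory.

Attribute D never appears on the right-hand side of any dependency, so D must belong to every candidate key.
{D}⁺ = {D}, which is not all of the schema, so we must add further attributes.
{A, D}⁺: A→E adds E; DE→B adds B; DE→C adds C → {A, B, C, D, E}.
{C, D}⁺: CD→AE adds A, E; DE→B adds B → {A, B, C, D, E}.
{D, E}⁺: DE→B adds B; DE→C adds C; CD→AE adds A → {A, B, C, D, E}.

{A, D}, {C, D}, {D, E}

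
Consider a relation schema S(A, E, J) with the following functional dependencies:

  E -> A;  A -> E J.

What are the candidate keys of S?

A; E

{A}⁺: A→EJ adds E, J → {A, E, J}.
{E}⁺: E→A adds A; A→EJ adds J → {A, E, J}.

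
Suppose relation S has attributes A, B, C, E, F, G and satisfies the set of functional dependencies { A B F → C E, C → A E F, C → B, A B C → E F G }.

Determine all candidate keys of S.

{C}⁺: C→AEF adds A, E, F; C→B adds B; ABC→EFG adds G → {A, B, C, E, F, G}.
{A, B, F}⁺: ABF→CE adds C, E; ABC→EFG adds G → {A, B, C, E, F, G}. Minimal: {B, F}⁺ = {B, F}; {A, F}⁺ = {A, F}; {A, B}⁺ = {A, B} — none reach the full schema.

(C), (A, B, F)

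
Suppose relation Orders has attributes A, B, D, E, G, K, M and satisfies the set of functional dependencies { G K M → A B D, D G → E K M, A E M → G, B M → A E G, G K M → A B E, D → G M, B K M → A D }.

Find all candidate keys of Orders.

{D}⁺: D→GM adds G, M; DG→EKM adds E, K; GKM→ABE adds A, B → {A, B, D, E, G, K, M}.
{B, K, M}⁺: BM→AEG adds A, E, G; BKM→AD adds D → {A, B, D, E, G, K, M}. Minimal: {K, M}⁺ = {K, M}; {B, M}⁺ = {A, B, E, G, M}; {B, K}⁺ = {B, K} — none reach the full schema.
{G, K, M}⁺: GKM→ABD adds A, B, D; DG→EKM adds E → {A, B, D, E, G, K, M}. Minimal: {K, M}⁺ = {K, M}; {G, M}⁺ = {G, M}; {G, K}⁺ = {G, K} — none reach the full schema.
{A, E, K, M}⁺: AEM→G adds G; GKM→ABE adds B; BKM→AD adds D → {A, B, D, E, G, K, M}. Minimal: {E, K, M}⁺ = {E, K, M}; {A, K, M}⁺ = {A, K, M}; {A, E, M}⁺ = {A, E, G, M}; … — none reach the full schema.
Any other superkey contains one of these as a subset, so there are no further candidate keys.

(D), (B, K, M), (G, K, M), (A, E, K, M)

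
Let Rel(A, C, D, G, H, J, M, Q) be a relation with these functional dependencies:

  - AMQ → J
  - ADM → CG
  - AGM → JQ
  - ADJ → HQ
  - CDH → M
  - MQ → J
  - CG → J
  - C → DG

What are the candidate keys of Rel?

(A, C), (A, D, M)

Attribute A never appears on the right-hand side of any dependency, so A must belong to every candidate key.
{A}⁺ = {A}, which is not all of the schema, so we must add further attributes.
{A, C}⁺: C→DG adds D, G; CG→J adds J; ADJ→HQ adds H, Q; CDH→M adds M → {A, C, D, G, H, J, M, Q}.
{A, D, M}⁺: ADM→CG adds C, G; AGM→JQ adds J, Q; ADJ→HQ adds H → {A, C, D, G, H, J, M, Q}.
Any other superkey contains one of these as a subset, so there are no further candidate keys.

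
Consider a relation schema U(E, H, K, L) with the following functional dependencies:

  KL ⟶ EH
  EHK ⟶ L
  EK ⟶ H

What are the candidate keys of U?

Attribute K never appears on the right-hand side of any dependency, so K must belong to every candidate key.
{K}⁺ = {K}, which is not all of the schema, so we must add further attributes.
{E, K}⁺: EK→H adds H; EHK→L adds L → {E, H, K, L}.
{K, L}⁺: KL→EH adds E, H → {E, H, K, L}.
Any other superkey contains one of these as a subset, so there are no further candidate keys.

(E, K); (K, L)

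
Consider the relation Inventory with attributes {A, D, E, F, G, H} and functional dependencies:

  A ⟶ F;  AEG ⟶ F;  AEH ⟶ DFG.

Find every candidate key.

{A, E, H}

Attributes A, E, H never appear on any right-hand side, so every candidate key must contain {A, E, H}.
{A, E, H}⁺ = {A, D, E, F, G, H}, which is all of the schema, so {A, E, H} is the only candidate key.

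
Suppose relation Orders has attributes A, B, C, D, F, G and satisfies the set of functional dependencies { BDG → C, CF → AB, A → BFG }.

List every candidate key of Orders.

Attribute D never appears on the right-hand side of any dependency, so D must belong to every candidate key.
{D}⁺ = {D}, which is not all of the schema, so we must add further attributes.
{A, D}⁺: A→BFG adds B, F, G; BDG→C adds C → {A, B, C, D, F, G}. Minimal: {D}⁺ = {D}; {A}⁺ = {A, B, F, G} — none reach the full schema.
{C, D, F}⁺: CF→AB adds A, B; A→BFG adds G → {A, B, C, D, F, G}. Minimal: {D, F}⁺ = {D, F}; {C, F}⁺ = {A, B, C, F, G}; {C, D}⁺ = {C, D} — none reach the full schema.
{B, D, F, G}⁺: BDG→C adds C; CF→AB adds A → {A, B, C, D, F, G}. Minimal: {D, F, G}⁺ = {D, F, G}; {B, F, G}⁺ = {B, F, G}; {B, D, G}⁺ = {B, C, D, G}; … — none reach the full schema.

(A, D), (C, D, F), (B, D, F, G)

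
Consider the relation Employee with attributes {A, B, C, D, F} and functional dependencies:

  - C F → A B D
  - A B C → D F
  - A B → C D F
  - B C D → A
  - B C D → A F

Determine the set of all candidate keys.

{A, B}⁺: AB→CDF adds C, D, F → {A, B, C, D, F}. Minimal: {B}⁺ = {B}; {A}⁺ = {A} — none reach the full schema.
{C, F}⁺: CF→ABD adds A, B, D → {A, B, C, D, F}. Minimal: {F}⁺ = {F}; {C}⁺ = {C} — none reach the full schema.
{B, C, D}⁺: BCD→A adds A; BCD→AF adds F → {A, B, C, D, F}. Minimal: {C, D}⁺ = {C, D}; {B, D}⁺ = {B, D}; {B, C}⁺ = {B, C} — none reach the full schema.

(A, B), (C, F), (B, C, D)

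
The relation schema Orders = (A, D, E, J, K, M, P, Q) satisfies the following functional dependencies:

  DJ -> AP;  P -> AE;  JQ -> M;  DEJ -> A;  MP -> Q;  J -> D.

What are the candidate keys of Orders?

Attributes J, K never appear on any right-hand side, so every candidate key must contain {J, K}.
{J, K}⁺ = {A, D, E, J, K, P}, which is not all of the schema, so we must add further attributes.
{J, K, M}⁺: J→D adds D; DJ→AP adds A, P; P→AE adds E; MP→Q adds Q → {A, D, E, J, K, M, P, Q}.
{J, K, Q}⁺: JQ→M adds M; J→D adds D; DJ→AP adds A, P; P→AE adds E → {A, D, E, J, K, M, P, Q}.

{J, K, M}; {J, K, Q}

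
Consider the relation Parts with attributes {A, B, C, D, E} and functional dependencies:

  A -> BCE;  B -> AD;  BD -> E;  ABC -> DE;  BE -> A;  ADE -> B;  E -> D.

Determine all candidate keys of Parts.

{A}⁺: A→BCE adds B, C, E; B→AD adds D → {A, B, C, D, E}.
{B}⁺: B→AD adds A, D; BD→E adds E; A→BCE adds C → {A, B, C, D, E}.

(A); (B)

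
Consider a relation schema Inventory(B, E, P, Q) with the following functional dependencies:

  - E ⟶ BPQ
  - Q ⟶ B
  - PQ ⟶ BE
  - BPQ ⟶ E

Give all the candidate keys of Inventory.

{E}⁺: E→BPQ adds B, P, Q → {B, E, P, Q}.
{P, Q}⁺: Q→B adds B; PQ→BE adds E → {B, E, P, Q}. Minimal: {Q}⁺ = {B, Q}; {P}⁺ = {P} — none reach the full schema.
Any other superkey contains one of these as a subset, so there are no further candidate keys.

(E), (P, Q)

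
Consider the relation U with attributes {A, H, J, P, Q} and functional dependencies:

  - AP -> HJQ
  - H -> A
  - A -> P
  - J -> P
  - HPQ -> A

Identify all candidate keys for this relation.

{A}⁺: A→P adds P; AP→HJQ adds H, J, Q → {A, H, J, P, Q}.
{H}⁺: H→A adds A; A→P adds P; AP→HJQ adds J, Q → {A, H, J, P, Q}.

(A), (H)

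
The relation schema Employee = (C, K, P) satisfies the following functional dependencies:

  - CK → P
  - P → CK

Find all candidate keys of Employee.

{P}⁺: P→CK adds C, K → {C, K, P}.
{C, K}⁺: CK→P adds P → {C, K, P}. Minimal: {K}⁺ = {K}; {C}⁺ = {C} — none reach the full schema.
Any other superkey contains one of these as a subset, so there are no further candidate keys.

(P), (C, K)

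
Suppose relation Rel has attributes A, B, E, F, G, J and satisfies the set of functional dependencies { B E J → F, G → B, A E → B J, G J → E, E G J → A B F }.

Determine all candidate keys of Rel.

{G, J}; {A, E, G}

Attribute G never appears on the right-hand side of any dependency, so G must belong to every candidate key.
{G}⁺ = {B, G}, which is not all of the schema, so we must add further attributes.
{G, J}⁺: G→B adds B; GJ→E adds E; EGJ→ABF adds A, F → {A, B, E, F, G, J}. Minimal: {J}⁺ = {J}; {G}⁺ = {B, G} — none reach the full schema.
{A, E, G}⁺: G→B adds B; AE→BJ adds J; EGJ→ABF adds F → {A, B, E, F, G, J}. Minimal: {E, G}⁺ = {B, E, G}; {A, G}⁺ = {A, B, G}; {A, E}⁺ = {A, B, E, F, J} — none reach the full schema.
Any other superkey contains one of these as a subset, so there are no further candidate keys.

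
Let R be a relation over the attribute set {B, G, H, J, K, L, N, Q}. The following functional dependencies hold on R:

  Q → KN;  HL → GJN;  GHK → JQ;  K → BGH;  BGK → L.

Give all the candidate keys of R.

{K}⁺: K→BGH adds B, G, H; BGK→L adds L; HL→GJN adds J, N; GHK→JQ adds Q → {B, G, H, J, K, L, N, Q}.
{Q}⁺: Q→KN adds K, N; K→BGH adds B, G, H; BGK→L adds L; HL→GJN adds J → {B, G, H, J, K, L, N, Q}.

{K}; {Q}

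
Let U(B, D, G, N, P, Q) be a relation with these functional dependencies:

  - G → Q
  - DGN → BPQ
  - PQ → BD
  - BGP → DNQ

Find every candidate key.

Attribute G never appears on the right-hand side of any dependency, so G must belong to every candidate key.
{G}⁺ = {G, Q}, which is not all of the schema, so we must add further attributes.
{G, P}⁺: G→Q adds Q; PQ→BD adds B, D; BGP→DNQ adds N → {B, D, G, N, P, Q}. Minimal: {P}⁺ = {P}; {G}⁺ = {G, Q} — none reach the full schema.
{D, G, N}⁺: G→Q adds Q; DGN→BPQ adds B, P → {B, D, G, N, P, Q}. Minimal: {G, N}⁺ = {G, N, Q}; {D, N}⁺ = {D, N}; {D, G}⁺ = {D, G, Q} — none reach the full schema.
Any other superkey contains one of these as a subset, so there are no further candidate keys.

{G, P}, {D, G, N}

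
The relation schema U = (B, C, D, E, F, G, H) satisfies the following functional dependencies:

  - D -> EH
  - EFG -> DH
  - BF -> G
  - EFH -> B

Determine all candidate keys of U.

CDF; BCEF; CEFG; CEFH

Attributes C, F never appear on any right-hand side, so every candidate key must contain {C, F}.
{C, F}⁺ = {C, F}, which is not all of the schema, so we must add further attributes.
{C, D, F}⁺: D→EH adds E, H; EFH→B adds B; BF→G adds G → {B, C, D, E, F, G, H}. Minimal: {D, F}⁺ = {B, D, E, F, G, H}; {C, F}⁺ = {C, F}; {C, D}⁺ = {C, D, E, H} — none reach the full schema.
{B, C, E, F}⁺: BF→G adds G; EFG→DH adds D, H → {B, C, D, E, F, G, H}. Minimal: {C, E, F}⁺ = {C, E, F}; {B, E, F}⁺ = {B, D, E, F, G, H}; {B, C, F}⁺ = {B, C, F, G}; … — none reach the full schema.
{C, E, F, G}⁺: EFG→DH adds D, H; EFH→B adds B → {B, C, D, E, F, G, H}. Minimal: {E, F, G}⁺ = {B, D, E, F, G, H}; {C, F, G}⁺ = {C, F, G}; {C, E, G}⁺ = {C, E, G}; … — none reach the full schema.
{C, E, F, H}⁺: EFH→B adds B; BF→G adds G; EFG→DH adds D → {B, C, D, E, F, G, H}. Minimal: {E, F, H}⁺ = {B, D, E, F, G, H}; {C, F, H}⁺ = {C, F, H}; {C, E, H}⁺ = {C, E, H}; … — none reach the full schema.
Any other superkey contains one of these as a subset, so there are no further candidate keys.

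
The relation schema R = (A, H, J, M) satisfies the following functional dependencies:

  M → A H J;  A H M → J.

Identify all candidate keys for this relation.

Attribute M never appears on the right-hand side of any dependency, so M must belong to every candidate key.
{M}⁺ = {A, H, J, M}, which is all of the schema, so {M} is the only candidate key.

{M}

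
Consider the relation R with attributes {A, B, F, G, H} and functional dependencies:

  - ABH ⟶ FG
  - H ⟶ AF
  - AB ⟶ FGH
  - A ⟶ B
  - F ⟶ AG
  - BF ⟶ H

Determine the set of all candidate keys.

{A}⁺: A→B adds B; AB→FGH adds F, G, H → {A, B, F, G, H}.
{F}⁺: F→AG adds A, G; A→B adds B; BF→H adds H → {A, B, F, G, H}.
{H}⁺: H→AF adds A, F; A→B adds B; F→AG adds G → {A, B, F, G, H}.
Any other superkey contains one of these as a subset, so there are no further candidate keys.

(A); (F); (H)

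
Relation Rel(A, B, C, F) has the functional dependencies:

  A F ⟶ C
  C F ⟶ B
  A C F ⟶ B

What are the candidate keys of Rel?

Attributes A, F never appear on any right-hand side, so every candidate key must contain {A, F}.
{A, F}⁺ = {A, B, C, F}, which is all of the schema, so {A, F} is the only candidate key.

{A, F}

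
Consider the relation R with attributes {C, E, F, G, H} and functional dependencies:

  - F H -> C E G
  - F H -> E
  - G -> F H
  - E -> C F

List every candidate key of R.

{G}⁺: G→FH adds F, H; FH→CEG adds C, E → {C, E, F, G, H}.
{E, H}⁺: E→CF adds C, F; FH→CEG adds G → {C, E, F, G, H}. Minimal: {H}⁺ = {H}; {E}⁺ = {C, E, F} — none reach the full schema.
{F, H}⁺: FH→CEG adds C, E, G → {C, E, F, G, H}. Minimal: {H}⁺ = {H}; {F}⁺ = {F} — none reach the full schema.
Any other superkey contains one of these as a subset, so there are no further candidate keys.

(G); (E, H); (F, H)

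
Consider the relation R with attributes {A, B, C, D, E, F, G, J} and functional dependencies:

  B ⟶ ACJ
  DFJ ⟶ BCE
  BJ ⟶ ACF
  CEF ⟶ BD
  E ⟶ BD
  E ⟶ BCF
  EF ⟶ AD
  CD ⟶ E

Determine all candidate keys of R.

{E, G}⁺: E→BD adds B, D; E→BCF adds C, F; EF→AD adds A; B→ACJ adds J → {A, B, C, D, E, F, G, J}. Minimal: {G}⁺ = {G}; {E}⁺ = {A, B, C, D, E, F, J} — none reach the full schema.
{B, D, G}⁺: B→ACJ adds A, C, J; BJ→ACF adds F; CD→E adds E → {A, B, C, D, E, F, G, J}. Minimal: {D, G}⁺ = {D, G}; {B, G}⁺ = {A, B, C, F, G, J}; {B, D}⁺ = {A, B, C, D, E, F, J} — none reach the full schema.
{C, D, G}⁺: CD→E adds E; E→BD adds B; E→BCF adds F; EF→AD adds A; B→ACJ adds J → {A, B, C, D, E, F, G, J}. Minimal: {D, G}⁺ = {D, G}; {C, G}⁺ = {C, G}; {C, D}⁺ = {A, B, C, D, E, F, J} — none reach the full schema.
{D, F, G, J}⁺: DFJ→BCE adds B, C, E; BJ→ACF adds A → {A, B, C, D, E, F, G, J}. Minimal: {F, G, J}⁺ = {F, G, J}; {D, G, J}⁺ = {D, G, J}; {D, F, J}⁺ = {A, B, C, D, E, F, J}; … — none reach the full schema.

{E, G}, {B, D, G}, {C, D, G}, {D, F, G, J}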